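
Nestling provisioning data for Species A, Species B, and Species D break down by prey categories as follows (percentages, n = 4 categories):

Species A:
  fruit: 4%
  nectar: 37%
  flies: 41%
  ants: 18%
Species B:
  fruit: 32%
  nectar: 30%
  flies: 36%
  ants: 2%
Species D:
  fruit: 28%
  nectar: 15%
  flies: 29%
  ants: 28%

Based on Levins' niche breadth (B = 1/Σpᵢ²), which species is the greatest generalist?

Convert percentages to proportions (divide by 100).
Σp_Aᵢ² = 0.04² + 0.37² + 0.41² + 0.18² = 0.0016 + 0.1369 + 0.1681 + 0.0324 = 0.3390
B_A = 1 / 0.3390 = 2.9499
Σp_Bᵢ² = 0.32² + 0.30² + 0.36² + 0.02² = 0.1024 + 0.0900 + 0.1296 + 0.0004 = 0.3224
B_B = 1 / 0.3224 = 3.1017
Σp_Dᵢ² = 0.28² + 0.15² + 0.29² + 0.28² = 0.0784 + 0.0225 + 0.0841 + 0.0784 = 0.2634
B_D = 1 / 0.2634 = 3.7965
Highest B → broadest niche (most generalist): Species D (B = 3.80).

Species D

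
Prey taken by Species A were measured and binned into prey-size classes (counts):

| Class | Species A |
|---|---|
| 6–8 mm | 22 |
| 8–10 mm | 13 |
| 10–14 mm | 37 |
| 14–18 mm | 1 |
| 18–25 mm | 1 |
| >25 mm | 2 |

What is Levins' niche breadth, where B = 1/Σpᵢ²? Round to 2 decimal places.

Proportions for Species A (n=76): 22/76=0.2895, 13/76=0.1711, 37/76=0.4868, 1/76=0.0132, 1/76=0.0132, 2/76=0.0263
Σpᵢ² = 0.2895² + 0.1711² + 0.4868² + 0.0132² + 0.0132² + 0.0263² = 0.083810 + 0.029275 + 0.236974 + 0.000174 + 0.000174 + 0.000692 = 0.351099
B = 1 / 0.351099 = 2.8482

2.85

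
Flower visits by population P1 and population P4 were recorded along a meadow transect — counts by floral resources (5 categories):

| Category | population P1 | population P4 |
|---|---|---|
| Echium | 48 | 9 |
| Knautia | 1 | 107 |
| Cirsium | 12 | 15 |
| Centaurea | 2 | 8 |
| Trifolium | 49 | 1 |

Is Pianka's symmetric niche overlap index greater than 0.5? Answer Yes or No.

No

Proportions for population P1 (n=112): 48/112=0.4286, 1/112=0.0089, 12/112=0.1071, 2/112=0.0179, 49/112=0.4375
Proportions for population P4 (n=140): 9/140=0.0643, 107/140=0.7643, 15/140=0.1071, 8/140=0.0571, 1/140=0.0071
Σ p₁ᵢp₂ᵢ = 0.027559 + 0.006802 + 0.011470 + 0.001022 + 0.003106 = 0.049959
Σp_1ᵢ² = 0.4286² + 0.0089² + 0.1071² + 0.0179² + 0.4375² = 0.183698 + 0.000079 + 0.011470 + 0.000320 + 0.191406 = 0.386973
Σp_2ᵢ² = 0.0643² + 0.7643² + 0.1071² + 0.0571² + 0.0071² = 0.004134 + 0.584154 + 0.011470 + 0.003260 + 0.000050 = 0.603068
O = 0.049959 / √(0.386973 × 0.603068) = 0.049959 / 0.4830849 = 0.1034
O = 0.1034 < 0.5 → No.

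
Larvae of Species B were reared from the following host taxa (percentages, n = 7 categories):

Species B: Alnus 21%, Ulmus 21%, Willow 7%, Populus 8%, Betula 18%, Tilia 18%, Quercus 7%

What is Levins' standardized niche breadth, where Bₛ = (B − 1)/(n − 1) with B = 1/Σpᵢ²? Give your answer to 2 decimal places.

0.82

Convert percentages to proportions (divide by 100).
Σpᵢ² = 0.21² + 0.21² + 0.07² + 0.08² + 0.18² + 0.18² + 0.07² = 0.0441 + 0.0441 + 0.0049 + 0.0064 + 0.0324 + 0.0324 + 0.0049 = 0.1692
B = 1 / 0.1692 = 5.9102
Bₛ = (B − 1)/(n − 1) = (5.9102 − 1)/(7 − 1) = 4.9102/6 = 0.8184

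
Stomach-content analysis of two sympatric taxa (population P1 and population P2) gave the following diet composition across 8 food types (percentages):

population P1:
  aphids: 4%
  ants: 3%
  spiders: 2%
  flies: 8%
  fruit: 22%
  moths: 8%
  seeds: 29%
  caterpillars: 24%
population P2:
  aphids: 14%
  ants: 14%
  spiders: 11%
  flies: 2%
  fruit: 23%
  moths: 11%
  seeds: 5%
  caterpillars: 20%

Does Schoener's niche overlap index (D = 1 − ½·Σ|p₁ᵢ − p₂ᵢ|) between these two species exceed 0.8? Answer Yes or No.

Convert percentages to proportions (divide by 100).
Σ|p₁ᵢ − p₂ᵢ| = 0.10 + 0.11 + 0.09 + 0.06 + 0.01 + 0.03 + 0.24 + 0.04 = 0.68
D = 1 − ½ × 0.68 = 1 − 0.340 = 0.6600
D = 0.6600 < 0.8 → No.

No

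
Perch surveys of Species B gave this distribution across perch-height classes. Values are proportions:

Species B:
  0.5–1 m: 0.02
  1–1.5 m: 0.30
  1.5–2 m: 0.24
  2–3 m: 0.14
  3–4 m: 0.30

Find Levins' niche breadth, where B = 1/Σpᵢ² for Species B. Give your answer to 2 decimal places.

Σpᵢ² = 0.02² + 0.30² + 0.24² + 0.14² + 0.30² = 0.0004 + 0.0900 + 0.0576 + 0.0196 + 0.0900 = 0.2576
B = 1 / 0.2576 = 3.8820

3.88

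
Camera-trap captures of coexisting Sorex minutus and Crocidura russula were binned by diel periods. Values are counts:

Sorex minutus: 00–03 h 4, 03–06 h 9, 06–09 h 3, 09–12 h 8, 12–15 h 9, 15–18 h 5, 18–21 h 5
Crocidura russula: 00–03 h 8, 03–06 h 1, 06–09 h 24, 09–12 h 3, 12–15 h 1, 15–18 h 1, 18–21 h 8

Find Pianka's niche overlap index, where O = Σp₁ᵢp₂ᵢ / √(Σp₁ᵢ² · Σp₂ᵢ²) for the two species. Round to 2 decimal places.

0.41

Proportions for Sorex minutus (n=43): 4/43=0.0930, 9/43=0.2093, 3/43=0.0698, 8/43=0.1860, 9/43=0.2093, 5/43=0.1163, 5/43=0.1163
Proportions for Crocidura russula (n=46): 8/46=0.1739, 1/46=0.0217, 24/46=0.5217, 3/46=0.0652, 1/46=0.0217, 1/46=0.0217, 8/46=0.1739
Σ p₁ᵢp₂ᵢ = 0.016173 + 0.004542 + 0.036415 + 0.012127 + 0.004542 + 0.002524 + 0.020225 = 0.096548
Σp_1ᵢ² = 0.0930² + 0.2093² + 0.0698² + 0.1860² + 0.2093² + 0.1163² + 0.1163² = 0.008649 + 0.043806 + 0.004872 + 0.034596 + 0.043806 + 0.013526 + 0.013526 = 0.162781
Σp_2ᵢ² = 0.1739² + 0.0217² + 0.5217² + 0.0652² + 0.0217² + 0.0217² + 0.1739² = 0.030241 + 0.000471 + 0.272171 + 0.004251 + 0.000471 + 0.000471 + 0.030241 = 0.338317
O = 0.096548 / √(0.162781 × 0.338317) = 0.096548 / 0.2346733 = 0.4114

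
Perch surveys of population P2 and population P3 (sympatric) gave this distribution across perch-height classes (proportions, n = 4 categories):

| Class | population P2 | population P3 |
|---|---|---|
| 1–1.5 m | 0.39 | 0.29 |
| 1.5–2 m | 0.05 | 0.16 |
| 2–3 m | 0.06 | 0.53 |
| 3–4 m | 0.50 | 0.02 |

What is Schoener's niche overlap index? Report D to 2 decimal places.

0.42

Σ|p₁ᵢ − p₂ᵢ| = 0.10 + 0.11 + 0.47 + 0.48 = 1.16
D = 1 − ½ × 1.16 = 1 − 0.580 = 0.4200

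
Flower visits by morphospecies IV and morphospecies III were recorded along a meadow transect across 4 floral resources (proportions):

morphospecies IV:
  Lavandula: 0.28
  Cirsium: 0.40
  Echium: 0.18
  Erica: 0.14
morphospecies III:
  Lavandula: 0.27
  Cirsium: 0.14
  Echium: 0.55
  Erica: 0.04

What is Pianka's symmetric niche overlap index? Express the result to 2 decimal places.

Σ p₁ᵢp₂ᵢ = 0.0756 + 0.0560 + 0.0990 + 0.0056 = 0.2362
Σp_1ᵢ² = 0.28² + 0.40² + 0.18² + 0.14² = 0.0784 + 0.1600 + 0.0324 + 0.0196 = 0.2904
Σp_2ᵢ² = 0.27² + 0.14² + 0.55² + 0.04² = 0.0729 + 0.0196 + 0.3025 + 0.0016 = 0.3966
O = 0.2362 / √(0.2904 × 0.3966) = 0.2362 / 0.33937 = 0.6960

0.70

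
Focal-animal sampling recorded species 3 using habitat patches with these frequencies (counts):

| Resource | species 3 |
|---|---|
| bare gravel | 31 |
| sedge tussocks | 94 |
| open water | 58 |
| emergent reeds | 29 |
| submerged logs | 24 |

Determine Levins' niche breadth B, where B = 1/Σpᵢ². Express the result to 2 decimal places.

Proportions for species 3 (n=236): 31/236=0.1314, 94/236=0.3983, 58/236=0.2458, 29/236=0.1229, 24/236=0.1017
Σpᵢ² = 0.1314² + 0.3983² + 0.2458² + 0.1229² + 0.1017² = 0.017266 + 0.158643 + 0.060418 + 0.015104 + 0.010343 = 0.261774
B = 1 / 0.261774 = 3.8201

3.82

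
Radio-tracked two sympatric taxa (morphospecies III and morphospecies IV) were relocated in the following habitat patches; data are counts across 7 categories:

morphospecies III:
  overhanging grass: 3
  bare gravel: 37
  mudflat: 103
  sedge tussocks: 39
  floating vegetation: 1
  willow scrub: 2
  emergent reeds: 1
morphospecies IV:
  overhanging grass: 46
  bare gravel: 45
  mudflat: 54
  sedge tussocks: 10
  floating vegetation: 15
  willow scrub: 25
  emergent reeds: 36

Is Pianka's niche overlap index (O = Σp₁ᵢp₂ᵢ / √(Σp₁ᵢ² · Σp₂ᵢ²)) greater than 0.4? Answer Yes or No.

Yes

Proportions for morphospecies III (n=186): 3/186=0.0161, 37/186=0.1989, 103/186=0.5538, 39/186=0.2097, 1/186=0.0054, 2/186=0.0108, 1/186=0.0054
Proportions for morphospecies IV (n=231): 46/231=0.1991, 45/231=0.1948, 54/231=0.2338, 10/231=0.0433, 15/231=0.0649, 25/231=0.1082, 36/231=0.1558
Σ p₁ᵢp₂ᵢ = 0.003206 + 0.038746 + 0.129478 + 0.009080 + 0.000350 + 0.001169 + 0.000841 = 0.182870
Σp_1ᵢ² = 0.0161² + 0.1989² + 0.5538² + 0.2097² + 0.0054² + 0.0108² + 0.0054² = 0.000259 + 0.039561 + 0.306694 + 0.043974 + 0.000029 + 0.000117 + 0.000029 = 0.390663
Σp_2ᵢ² = 0.1991² + 0.1948² + 0.2338² + 0.0433² + 0.0649² + 0.1082² + 0.1558² = 0.039641 + 0.037947 + 0.054662 + 0.001875 + 0.004212 + 0.011707 + 0.024274 = 0.174318
O = 0.182870 / √(0.390663 × 0.174318) = 0.182870 / 0.2609590 = 0.7008
O = 0.7008 > 0.4 → Yes.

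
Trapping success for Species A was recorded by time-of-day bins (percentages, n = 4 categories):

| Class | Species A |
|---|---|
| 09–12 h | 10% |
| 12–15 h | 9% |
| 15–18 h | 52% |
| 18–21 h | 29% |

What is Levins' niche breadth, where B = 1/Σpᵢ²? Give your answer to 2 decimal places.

2.68

Convert percentages to proportions (divide by 100).
Σpᵢ² = 0.10² + 0.09² + 0.52² + 0.29² = 0.0100 + 0.0081 + 0.2704 + 0.0841 = 0.3726
B = 1 / 0.3726 = 2.6838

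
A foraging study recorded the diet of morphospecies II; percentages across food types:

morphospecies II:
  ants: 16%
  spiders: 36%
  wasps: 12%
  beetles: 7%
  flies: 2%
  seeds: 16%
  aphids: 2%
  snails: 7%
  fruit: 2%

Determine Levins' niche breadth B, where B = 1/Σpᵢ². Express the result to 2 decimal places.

4.85

Convert percentages to proportions (divide by 100).
Σpᵢ² = 0.16² + 0.36² + 0.12² + 0.07² + 0.02² + 0.16² + 0.02² + 0.07² + 0.02² = 0.0256 + 0.1296 + 0.0144 + 0.0049 + 0.0004 + 0.0256 + 0.0004 + 0.0049 + 0.0004 = 0.2062
B = 1 / 0.2062 = 4.8497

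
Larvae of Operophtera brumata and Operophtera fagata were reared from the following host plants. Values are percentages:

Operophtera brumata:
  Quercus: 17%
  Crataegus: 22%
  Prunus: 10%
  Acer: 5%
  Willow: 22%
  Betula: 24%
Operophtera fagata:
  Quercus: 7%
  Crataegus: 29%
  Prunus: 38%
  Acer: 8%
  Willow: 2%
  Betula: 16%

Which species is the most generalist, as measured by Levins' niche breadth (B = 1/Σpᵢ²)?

Convert percentages to proportions (divide by 100).
Σp_brumᵢ² = 0.17² + 0.22² + 0.10² + 0.05² + 0.22² + 0.24² = 0.0289 + 0.0484 + 0.0100 + 0.0025 + 0.0484 + 0.0576 = 0.1958
B_brum = 1 / 0.1958 = 5.1073
Σp_fagaᵢ² = 0.07² + 0.29² + 0.38² + 0.08² + 0.02² + 0.16² = 0.0049 + 0.0841 + 0.1444 + 0.0064 + 0.0004 + 0.0256 = 0.2658
B_faga = 1 / 0.2658 = 3.7622
Highest B → broadest niche (most generalist): Operophtera brumata (B = 5.11).

Operophtera brumata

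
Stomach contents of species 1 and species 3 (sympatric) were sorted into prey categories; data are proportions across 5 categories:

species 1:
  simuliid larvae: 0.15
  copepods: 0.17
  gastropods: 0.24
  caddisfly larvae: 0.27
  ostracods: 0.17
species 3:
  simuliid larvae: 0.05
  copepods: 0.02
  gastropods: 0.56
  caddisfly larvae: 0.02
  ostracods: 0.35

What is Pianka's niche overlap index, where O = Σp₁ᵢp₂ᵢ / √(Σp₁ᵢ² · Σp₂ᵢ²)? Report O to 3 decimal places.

0.691

Σ p₁ᵢp₂ᵢ = 0.0075 + 0.0034 + 0.1344 + 0.0054 + 0.0595 = 0.2102
Σp_1ᵢ² = 0.15² + 0.17² + 0.24² + 0.27² + 0.17² = 0.0225 + 0.0289 + 0.0576 + 0.0729 + 0.0289 = 0.2108
Σp_2ᵢ² = 0.05² + 0.02² + 0.56² + 0.02² + 0.35² = 0.0025 + 0.0004 + 0.3136 + 0.0004 + 0.1225 = 0.4394
O = 0.2102 / √(0.2108 × 0.4394) = 0.2102 / 0.304344 = 0.69067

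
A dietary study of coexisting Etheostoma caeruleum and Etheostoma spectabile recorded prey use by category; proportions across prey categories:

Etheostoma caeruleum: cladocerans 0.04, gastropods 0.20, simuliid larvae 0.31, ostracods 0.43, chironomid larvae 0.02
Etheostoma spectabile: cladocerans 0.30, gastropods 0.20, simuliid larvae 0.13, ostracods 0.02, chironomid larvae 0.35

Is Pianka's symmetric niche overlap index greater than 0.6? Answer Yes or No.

Σ p₁ᵢp₂ᵢ = 0.0120 + 0.0400 + 0.0403 + 0.0086 + 0.0070 = 0.1079
Σp_1ᵢ² = 0.04² + 0.20² + 0.31² + 0.43² + 0.02² = 0.0016 + 0.0400 + 0.0961 + 0.1849 + 0.0004 = 0.3230
Σp_2ᵢ² = 0.30² + 0.20² + 0.13² + 0.02² + 0.35² = 0.0900 + 0.0400 + 0.0169 + 0.0004 + 0.1225 = 0.2698
O = 0.1079 / √(0.3230 × 0.2698) = 0.1079 / 0.29520 = 0.3655
O = 0.3655 < 0.6 → No.

No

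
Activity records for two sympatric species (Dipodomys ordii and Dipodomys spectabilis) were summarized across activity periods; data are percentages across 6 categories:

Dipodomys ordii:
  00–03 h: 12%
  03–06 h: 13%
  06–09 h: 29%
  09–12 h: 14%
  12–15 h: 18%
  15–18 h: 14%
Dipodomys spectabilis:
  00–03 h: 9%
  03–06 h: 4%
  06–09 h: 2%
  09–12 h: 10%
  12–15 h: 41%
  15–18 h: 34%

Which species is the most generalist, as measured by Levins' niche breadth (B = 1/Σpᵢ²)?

Convert percentages to proportions (divide by 100).
Σp_ordiᵢ² = 0.12² + 0.13² + 0.29² + 0.14² + 0.18² + 0.14² = 0.0144 + 0.0169 + 0.0841 + 0.0196 + 0.0324 + 0.0196 = 0.1870
B_ordi = 1 / 0.1870 = 5.3476
Σp_specᵢ² = 0.09² + 0.04² + 0.02² + 0.10² + 0.41² + 0.34² = 0.0081 + 0.0016 + 0.0004 + 0.0100 + 0.1681 + 0.1156 = 0.3038
B_spec = 1 / 0.3038 = 3.2916
Highest B → broadest niche (most generalist): Dipodomys ordii (B = 5.35).

Dipodomys ordii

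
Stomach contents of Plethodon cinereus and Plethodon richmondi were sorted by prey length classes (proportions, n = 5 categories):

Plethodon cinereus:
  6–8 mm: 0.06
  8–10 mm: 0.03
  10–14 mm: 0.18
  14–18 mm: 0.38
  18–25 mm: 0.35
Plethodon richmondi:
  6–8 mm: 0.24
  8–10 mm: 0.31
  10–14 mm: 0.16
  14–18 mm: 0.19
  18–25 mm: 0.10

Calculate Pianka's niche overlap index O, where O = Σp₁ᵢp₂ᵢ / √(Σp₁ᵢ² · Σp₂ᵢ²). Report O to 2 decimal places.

Σ p₁ᵢp₂ᵢ = 0.0144 + 0.0093 + 0.0288 + 0.0722 + 0.0350 = 0.1597
Σp_1ᵢ² = 0.06² + 0.03² + 0.18² + 0.38² + 0.35² = 0.0036 + 0.0009 + 0.0324 + 0.1444 + 0.1225 = 0.3038
Σp_2ᵢ² = 0.24² + 0.31² + 0.16² + 0.19² + 0.10² = 0.0576 + 0.0961 + 0.0256 + 0.0361 + 0.0100 = 0.2254
O = 0.1597 / √(0.3038 × 0.2254) = 0.1597 / 0.26168 = 0.6103

0.61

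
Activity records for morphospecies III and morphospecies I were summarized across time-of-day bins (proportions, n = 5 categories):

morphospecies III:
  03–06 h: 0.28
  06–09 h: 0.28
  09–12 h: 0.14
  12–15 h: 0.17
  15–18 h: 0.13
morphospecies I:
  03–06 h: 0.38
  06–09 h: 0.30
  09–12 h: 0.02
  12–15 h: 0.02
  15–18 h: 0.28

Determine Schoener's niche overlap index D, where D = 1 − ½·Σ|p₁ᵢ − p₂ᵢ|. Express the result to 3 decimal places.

0.730

Σ|p₁ᵢ − p₂ᵢ| = 0.10 + 0.02 + 0.12 + 0.15 + 0.15 = 0.54
D = 1 − ½ × 0.54 = 1 − 0.270 = 0.73000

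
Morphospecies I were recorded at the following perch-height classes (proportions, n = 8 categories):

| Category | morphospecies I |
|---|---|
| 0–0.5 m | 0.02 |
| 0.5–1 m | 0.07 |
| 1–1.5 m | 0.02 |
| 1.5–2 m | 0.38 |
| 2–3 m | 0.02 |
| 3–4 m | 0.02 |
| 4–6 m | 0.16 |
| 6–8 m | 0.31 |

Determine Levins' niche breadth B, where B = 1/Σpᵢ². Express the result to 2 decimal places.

Σpᵢ² = 0.02² + 0.07² + 0.02² + 0.38² + 0.02² + 0.02² + 0.16² + 0.31² = 0.0004 + 0.0049 + 0.0004 + 0.1444 + 0.0004 + 0.0004 + 0.0256 + 0.0961 = 0.2726
B = 1 / 0.2726 = 3.6684

3.67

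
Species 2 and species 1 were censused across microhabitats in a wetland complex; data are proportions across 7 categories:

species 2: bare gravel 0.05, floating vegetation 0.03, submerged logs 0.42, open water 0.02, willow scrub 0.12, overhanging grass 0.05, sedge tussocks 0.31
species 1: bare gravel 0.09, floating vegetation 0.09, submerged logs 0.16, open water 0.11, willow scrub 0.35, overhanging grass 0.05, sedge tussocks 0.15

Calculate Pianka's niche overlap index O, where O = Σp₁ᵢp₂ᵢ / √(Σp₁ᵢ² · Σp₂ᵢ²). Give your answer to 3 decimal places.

Σ p₁ᵢp₂ᵢ = 0.0045 + 0.0027 + 0.0672 + 0.0022 + 0.0420 + 0.0025 + 0.0465 = 0.1676
Σp_1ᵢ² = 0.05² + 0.03² + 0.42² + 0.02² + 0.12² + 0.05² + 0.31² = 0.0025 + 0.0009 + 0.1764 + 0.0004 + 0.0144 + 0.0025 + 0.0961 = 0.2932
Σp_2ᵢ² = 0.09² + 0.09² + 0.16² + 0.11² + 0.35² + 0.05² + 0.15² = 0.0081 + 0.0081 + 0.0256 + 0.0121 + 0.1225 + 0.0025 + 0.0225 = 0.2014
O = 0.1676 / √(0.2932 × 0.2014) = 0.1676 / 0.243003 = 0.68970

0.690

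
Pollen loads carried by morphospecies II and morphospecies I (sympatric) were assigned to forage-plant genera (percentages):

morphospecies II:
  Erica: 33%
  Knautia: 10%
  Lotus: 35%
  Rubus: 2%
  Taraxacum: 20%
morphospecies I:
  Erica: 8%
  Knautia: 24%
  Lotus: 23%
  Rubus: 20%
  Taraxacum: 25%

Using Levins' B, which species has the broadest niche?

morphospecies I

Convert percentages to proportions (divide by 100).
Σp_IIᵢ² = 0.33² + 0.10² + 0.35² + 0.02² + 0.20² = 0.1089 + 0.0100 + 0.1225 + 0.0004 + 0.0400 = 0.2818
B_II = 1 / 0.2818 = 3.5486
Σp_Iᵢ² = 0.08² + 0.24² + 0.23² + 0.20² + 0.25² = 0.0064 + 0.0576 + 0.0529 + 0.0400 + 0.0625 = 0.2194
B_I = 1 / 0.2194 = 4.5579
Highest B → broadest niche (most generalist): morphospecies I (B = 4.56).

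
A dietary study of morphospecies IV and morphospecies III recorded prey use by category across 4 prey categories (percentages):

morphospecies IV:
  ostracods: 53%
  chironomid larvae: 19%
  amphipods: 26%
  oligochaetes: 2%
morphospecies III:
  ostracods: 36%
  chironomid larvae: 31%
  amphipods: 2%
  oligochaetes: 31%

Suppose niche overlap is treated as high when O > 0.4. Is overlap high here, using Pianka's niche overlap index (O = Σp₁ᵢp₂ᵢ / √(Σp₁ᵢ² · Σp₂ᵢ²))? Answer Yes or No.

Yes

Convert percentages to proportions (divide by 100).
Σ p₁ᵢp₂ᵢ = 0.1908 + 0.0589 + 0.0052 + 0.0062 = 0.2611
Σp_1ᵢ² = 0.53² + 0.19² + 0.26² + 0.02² = 0.2809 + 0.0361 + 0.0676 + 0.0004 = 0.3850
Σp_2ᵢ² = 0.36² + 0.31² + 0.02² + 0.31² = 0.1296 + 0.0961 + 0.0004 + 0.0961 = 0.3222
O = 0.2611 / √(0.3850 × 0.3222) = 0.2611 / 0.35220 = 0.7413
O = 0.7413 > 0.4 → Yes.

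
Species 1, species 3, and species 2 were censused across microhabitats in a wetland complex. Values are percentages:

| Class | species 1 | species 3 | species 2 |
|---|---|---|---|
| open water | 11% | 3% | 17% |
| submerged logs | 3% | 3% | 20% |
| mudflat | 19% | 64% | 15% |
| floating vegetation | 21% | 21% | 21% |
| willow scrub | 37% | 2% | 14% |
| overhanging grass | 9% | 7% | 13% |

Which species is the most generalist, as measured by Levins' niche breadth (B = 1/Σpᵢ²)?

Convert percentages to proportions (divide by 100).
Σp_1ᵢ² = 0.11² + 0.03² + 0.19² + 0.21² + 0.37² + 0.09² = 0.0121 + 0.0009 + 0.0361 + 0.0441 + 0.1369 + 0.0081 = 0.2382
B_1 = 1 / 0.2382 = 4.1982
Σp_3ᵢ² = 0.03² + 0.03² + 0.64² + 0.21² + 0.02² + 0.07² = 0.0009 + 0.0009 + 0.4096 + 0.0441 + 0.0004 + 0.0049 = 0.4608
B_3 = 1 / 0.4608 = 2.1701
Σp_2ᵢ² = 0.17² + 0.20² + 0.15² + 0.21² + 0.14² + 0.13² = 0.0289 + 0.0400 + 0.0225 + 0.0441 + 0.0196 + 0.0169 = 0.1720
B_2 = 1 / 0.1720 = 5.8140
Highest B → broadest niche (most generalist): species 2 (B = 5.81).

species 2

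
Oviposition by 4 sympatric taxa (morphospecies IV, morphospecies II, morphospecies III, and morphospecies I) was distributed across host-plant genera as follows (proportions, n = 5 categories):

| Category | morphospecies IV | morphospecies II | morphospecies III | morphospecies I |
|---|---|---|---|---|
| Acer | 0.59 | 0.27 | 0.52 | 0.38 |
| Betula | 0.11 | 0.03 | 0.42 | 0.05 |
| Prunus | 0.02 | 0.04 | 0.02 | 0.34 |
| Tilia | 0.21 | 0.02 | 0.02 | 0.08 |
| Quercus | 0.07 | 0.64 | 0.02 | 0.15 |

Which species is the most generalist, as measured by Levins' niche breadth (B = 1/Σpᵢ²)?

morphospecies I

Σp_IVᵢ² = 0.59² + 0.11² + 0.02² + 0.21² + 0.07² = 0.3481 + 0.0121 + 0.0004 + 0.0441 + 0.0049 = 0.4096
B_IV = 1 / 0.4096 = 2.4414
Σp_IIᵢ² = 0.27² + 0.03² + 0.04² + 0.02² + 0.64² = 0.0729 + 0.0009 + 0.0016 + 0.0004 + 0.4096 = 0.4854
B_II = 1 / 0.4854 = 2.0602
Σp_IIIᵢ² = 0.52² + 0.42² + 0.02² + 0.02² + 0.02² = 0.2704 + 0.1764 + 0.0004 + 0.0004 + 0.0004 = 0.4480
B_III = 1 / 0.4480 = 2.2321
Σp_Iᵢ² = 0.38² + 0.05² + 0.34² + 0.08² + 0.15² = 0.1444 + 0.0025 + 0.1156 + 0.0064 + 0.0225 = 0.2914
B_I = 1 / 0.2914 = 3.4317
Highest B → broadest niche (most generalist): morphospecies I (B = 3.43).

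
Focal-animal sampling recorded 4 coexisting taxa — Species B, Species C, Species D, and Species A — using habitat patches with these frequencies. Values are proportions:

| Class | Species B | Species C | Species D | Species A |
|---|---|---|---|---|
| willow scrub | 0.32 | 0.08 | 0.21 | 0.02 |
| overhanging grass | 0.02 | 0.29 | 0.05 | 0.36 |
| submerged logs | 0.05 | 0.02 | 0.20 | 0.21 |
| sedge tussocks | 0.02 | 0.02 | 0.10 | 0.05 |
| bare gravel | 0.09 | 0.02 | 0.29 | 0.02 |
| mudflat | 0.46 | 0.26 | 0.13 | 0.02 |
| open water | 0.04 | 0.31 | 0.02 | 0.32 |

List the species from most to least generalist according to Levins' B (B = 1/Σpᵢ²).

Σp_Bᵢ² = 0.32² + 0.02² + 0.05² + 0.02² + 0.09² + 0.46² + 0.04² = 0.1024 + 0.0004 + 0.0025 + 0.0004 + 0.0081 + 0.2116 + 0.0016 = 0.3270
B_B = 1 / 0.3270 = 3.0581
Σp_Cᵢ² = 0.08² + 0.29² + 0.02² + 0.02² + 0.02² + 0.26² + 0.31² = 0.0064 + 0.0841 + 0.0004 + 0.0004 + 0.0004 + 0.0676 + 0.0961 = 0.2554
B_C = 1 / 0.2554 = 3.9154
Σp_Dᵢ² = 0.21² + 0.05² + 0.20² + 0.10² + 0.29² + 0.13² + 0.02² = 0.0441 + 0.0025 + 0.0400 + 0.0100 + 0.0841 + 0.0169 + 0.0004 = 0.1980
B_D = 1 / 0.1980 = 5.0505
Σp_Aᵢ² = 0.02² + 0.36² + 0.21² + 0.05² + 0.02² + 0.02² + 0.32² = 0.0004 + 0.1296 + 0.0441 + 0.0025 + 0.0004 + 0.0004 + 0.1024 = 0.2798
B_A = 1 / 0.2798 = 3.5740
Ranking by B (broadest → narrowest): Species D (5.05) > Species C (3.92) > Species A (3.57) > Species B (3.06)

Species D > Species C > Species A > Species B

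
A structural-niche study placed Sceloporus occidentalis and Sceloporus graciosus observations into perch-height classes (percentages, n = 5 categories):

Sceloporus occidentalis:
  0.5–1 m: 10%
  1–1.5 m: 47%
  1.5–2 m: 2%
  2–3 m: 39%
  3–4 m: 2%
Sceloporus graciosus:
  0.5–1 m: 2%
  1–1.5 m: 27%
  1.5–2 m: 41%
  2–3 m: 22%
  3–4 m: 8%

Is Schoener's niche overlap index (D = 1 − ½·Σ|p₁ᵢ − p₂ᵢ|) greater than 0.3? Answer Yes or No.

Yes

Convert percentages to proportions (divide by 100).
Σ|p₁ᵢ − p₂ᵢ| = 0.08 + 0.20 + 0.39 + 0.17 + 0.06 = 0.90
D = 1 − ½ × 0.90 = 1 − 0.450 = 0.5500
D = 0.5500 > 0.3 → Yes.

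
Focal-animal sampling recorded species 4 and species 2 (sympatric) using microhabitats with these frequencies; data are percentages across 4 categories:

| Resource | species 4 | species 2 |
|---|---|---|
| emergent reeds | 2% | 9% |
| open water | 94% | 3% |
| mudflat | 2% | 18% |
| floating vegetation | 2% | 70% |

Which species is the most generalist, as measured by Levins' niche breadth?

Convert percentages to proportions (divide by 100).
Σp_4ᵢ² = 0.02² + 0.94² + 0.02² + 0.02² = 0.0004 + 0.8836 + 0.0004 + 0.0004 = 0.8848
B_4 = 1 / 0.8848 = 1.1302
Σp_2ᵢ² = 0.09² + 0.03² + 0.18² + 0.70² = 0.0081 + 0.0009 + 0.0324 + 0.4900 = 0.5314
B_2 = 1 / 0.5314 = 1.8818
Highest B → broadest niche (most generalist): species 2 (B = 1.88).

species 2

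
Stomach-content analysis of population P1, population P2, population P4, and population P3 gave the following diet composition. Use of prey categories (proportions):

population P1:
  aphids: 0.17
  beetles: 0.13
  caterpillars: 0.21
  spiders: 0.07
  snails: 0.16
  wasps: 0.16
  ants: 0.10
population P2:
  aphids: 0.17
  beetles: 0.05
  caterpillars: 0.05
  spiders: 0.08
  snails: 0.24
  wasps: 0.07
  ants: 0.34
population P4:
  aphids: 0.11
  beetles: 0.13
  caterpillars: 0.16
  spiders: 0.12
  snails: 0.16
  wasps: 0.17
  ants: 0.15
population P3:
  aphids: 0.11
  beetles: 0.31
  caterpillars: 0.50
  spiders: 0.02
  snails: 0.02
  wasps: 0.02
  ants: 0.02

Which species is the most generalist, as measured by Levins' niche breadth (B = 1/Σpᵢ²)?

Σp_P1ᵢ² = 0.17² + 0.13² + 0.21² + 0.07² + 0.16² + 0.16² + 0.10² = 0.0289 + 0.0169 + 0.0441 + 0.0049 + 0.0256 + 0.0256 + 0.0100 = 0.1560
B_P1 = 1 / 0.1560 = 6.4103
Σp_P2ᵢ² = 0.17² + 0.05² + 0.05² + 0.08² + 0.24² + 0.07² + 0.34² = 0.0289 + 0.0025 + 0.0025 + 0.0064 + 0.0576 + 0.0049 + 0.1156 = 0.2184
B_P2 = 1 / 0.2184 = 4.5788
Σp_P4ᵢ² = 0.11² + 0.13² + 0.16² + 0.12² + 0.16² + 0.17² + 0.15² = 0.0121 + 0.0169 + 0.0256 + 0.0144 + 0.0256 + 0.0289 + 0.0225 = 0.1460
B_P4 = 1 / 0.1460 = 6.8493
Σp_P3ᵢ² = 0.11² + 0.31² + 0.50² + 0.02² + 0.02² + 0.02² + 0.02² = 0.0121 + 0.0961 + 0.2500 + 0.0004 + 0.0004 + 0.0004 + 0.0004 = 0.3598
B_P3 = 1 / 0.3598 = 2.7793
Highest B → broadest niche (most generalist): population P4 (B = 6.85).

population P4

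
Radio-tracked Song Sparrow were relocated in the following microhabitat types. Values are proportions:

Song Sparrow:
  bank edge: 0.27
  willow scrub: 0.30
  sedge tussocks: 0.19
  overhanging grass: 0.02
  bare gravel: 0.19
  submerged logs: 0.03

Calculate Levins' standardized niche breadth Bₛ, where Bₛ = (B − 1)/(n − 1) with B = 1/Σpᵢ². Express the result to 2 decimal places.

Σpᵢ² = 0.27² + 0.30² + 0.19² + 0.02² + 0.19² + 0.03² = 0.0729 + 0.0900 + 0.0361 + 0.0004 + 0.0361 + 0.0009 = 0.2364
B = 1 / 0.2364 = 4.2301
Bₛ = (B − 1)/(n − 1) = (4.2301 − 1)/(6 − 1) = 3.2301/5 = 0.6460

0.65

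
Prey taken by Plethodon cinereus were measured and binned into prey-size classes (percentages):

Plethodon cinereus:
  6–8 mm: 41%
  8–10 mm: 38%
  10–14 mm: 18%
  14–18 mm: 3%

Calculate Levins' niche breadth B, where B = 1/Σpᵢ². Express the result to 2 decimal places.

2.89

Convert percentages to proportions (divide by 100).
Σpᵢ² = 0.41² + 0.38² + 0.18² + 0.03² = 0.1681 + 0.1444 + 0.0324 + 0.0009 = 0.3458
B = 1 / 0.3458 = 2.8918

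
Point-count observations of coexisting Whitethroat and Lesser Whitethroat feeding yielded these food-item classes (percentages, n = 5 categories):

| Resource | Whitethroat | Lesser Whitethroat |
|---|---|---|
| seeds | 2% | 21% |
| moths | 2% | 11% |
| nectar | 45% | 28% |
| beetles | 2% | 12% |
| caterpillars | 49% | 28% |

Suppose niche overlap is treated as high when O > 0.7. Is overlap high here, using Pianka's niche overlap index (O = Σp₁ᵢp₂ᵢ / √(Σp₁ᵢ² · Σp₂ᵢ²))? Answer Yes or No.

Yes

Convert percentages to proportions (divide by 100).
Σ p₁ᵢp₂ᵢ = 0.0042 + 0.0022 + 0.1260 + 0.0024 + 0.1372 = 0.2720
Σp_1ᵢ² = 0.02² + 0.02² + 0.45² + 0.02² + 0.49² = 0.0004 + 0.0004 + 0.2025 + 0.0004 + 0.2401 = 0.4438
Σp_2ᵢ² = 0.21² + 0.11² + 0.28² + 0.12² + 0.28² = 0.0441 + 0.0121 + 0.0784 + 0.0144 + 0.0784 = 0.2274
O = 0.2720 / √(0.4438 × 0.2274) = 0.2720 / 0.31768 = 0.8562
O = 0.8562 > 0.7 → Yes.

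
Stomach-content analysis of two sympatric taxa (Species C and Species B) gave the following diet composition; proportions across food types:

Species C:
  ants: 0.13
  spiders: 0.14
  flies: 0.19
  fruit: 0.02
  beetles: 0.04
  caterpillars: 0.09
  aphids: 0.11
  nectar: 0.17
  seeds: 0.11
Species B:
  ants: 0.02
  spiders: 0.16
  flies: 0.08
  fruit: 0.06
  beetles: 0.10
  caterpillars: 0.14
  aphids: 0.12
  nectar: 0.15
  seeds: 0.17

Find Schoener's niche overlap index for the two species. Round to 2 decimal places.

Σ|p₁ᵢ − p₂ᵢ| = 0.11 + 0.02 + 0.11 + 0.04 + 0.06 + 0.05 + 0.01 + 0.02 + 0.06 = 0.48
D = 1 − ½ × 0.48 = 1 − 0.240 = 0.7600

0.76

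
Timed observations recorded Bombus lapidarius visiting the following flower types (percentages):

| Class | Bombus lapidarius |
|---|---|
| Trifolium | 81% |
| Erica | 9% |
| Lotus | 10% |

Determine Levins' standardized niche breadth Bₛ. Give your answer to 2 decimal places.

Convert percentages to proportions (divide by 100).
Σpᵢ² = 0.81² + 0.09² + 0.10² = 0.6561 + 0.0081 + 0.0100 = 0.6742
B = 1 / 0.6742 = 1.4832
Bₛ = (B − 1)/(n − 1) = (1.4832 − 1)/(3 − 1) = 0.4832/2 = 0.2416

0.24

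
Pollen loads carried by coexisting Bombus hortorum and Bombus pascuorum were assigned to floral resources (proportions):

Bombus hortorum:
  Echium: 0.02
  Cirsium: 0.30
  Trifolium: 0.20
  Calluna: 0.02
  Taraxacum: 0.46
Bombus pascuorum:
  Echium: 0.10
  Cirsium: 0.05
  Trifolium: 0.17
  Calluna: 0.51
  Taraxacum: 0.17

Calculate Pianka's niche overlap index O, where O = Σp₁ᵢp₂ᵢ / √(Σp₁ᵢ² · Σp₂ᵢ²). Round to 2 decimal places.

0.41

Σ p₁ᵢp₂ᵢ = 0.0020 + 0.0150 + 0.0340 + 0.0102 + 0.0782 = 0.1394
Σp_1ᵢ² = 0.02² + 0.30² + 0.20² + 0.02² + 0.46² = 0.0004 + 0.0900 + 0.0400 + 0.0004 + 0.2116 = 0.3424
Σp_2ᵢ² = 0.10² + 0.05² + 0.17² + 0.51² + 0.17² = 0.0100 + 0.0025 + 0.0289 + 0.2601 + 0.0289 = 0.3304
O = 0.1394 / √(0.3424 × 0.3304) = 0.1394 / 0.33635 = 0.4144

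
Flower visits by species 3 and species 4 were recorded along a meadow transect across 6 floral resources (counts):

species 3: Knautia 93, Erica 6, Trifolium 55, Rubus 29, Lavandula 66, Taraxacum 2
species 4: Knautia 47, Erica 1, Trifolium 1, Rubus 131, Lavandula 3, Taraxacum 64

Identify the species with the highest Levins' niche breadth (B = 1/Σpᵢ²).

Proportions for species 3 (n=251): 93/251=0.3705, 6/251=0.0239, 55/251=0.2191, 29/251=0.1155, 66/251=0.2629, 2/251=0.0080
Proportions for species 4 (n=247): 47/247=0.1903, 1/247=0.0040, 1/247=0.0040, 131/247=0.5304, 3/247=0.0121, 64/247=0.2591
Σp_3ᵢ² = 0.3705² + 0.0239² + 0.2191² + 0.1155² + 0.2629² + 0.0080² = 0.137270 + 0.000571 + 0.048005 + 0.013340 + 0.069116 + 0.000064 = 0.268366
B_3 = 1 / 0.268366 = 3.7263
Σp_4ᵢ² = 0.1903² + 0.0040² + 0.0040² + 0.5304² + 0.0121² + 0.2591² = 0.036214 + 0.000016 + 0.000016 + 0.281324 + 0.000146 + 0.067133 = 0.384849
B_4 = 1 / 0.384849 = 2.5984
Highest B → broadest niche (most generalist): species 3 (B = 3.73).

species 3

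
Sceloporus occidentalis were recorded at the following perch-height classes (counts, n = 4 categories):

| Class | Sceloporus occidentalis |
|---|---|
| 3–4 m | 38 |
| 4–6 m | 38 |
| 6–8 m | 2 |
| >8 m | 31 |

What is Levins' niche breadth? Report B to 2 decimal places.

3.08

Proportions for Sceloporus occidentalis (n=109): 38/109=0.3486, 38/109=0.3486, 2/109=0.0183, 31/109=0.2844
Σpᵢ² = 0.3486² + 0.3486² + 0.0183² + 0.2844² = 0.121522 + 0.121522 + 0.000335 + 0.080883 = 0.324262
B = 1 / 0.324262 = 3.0839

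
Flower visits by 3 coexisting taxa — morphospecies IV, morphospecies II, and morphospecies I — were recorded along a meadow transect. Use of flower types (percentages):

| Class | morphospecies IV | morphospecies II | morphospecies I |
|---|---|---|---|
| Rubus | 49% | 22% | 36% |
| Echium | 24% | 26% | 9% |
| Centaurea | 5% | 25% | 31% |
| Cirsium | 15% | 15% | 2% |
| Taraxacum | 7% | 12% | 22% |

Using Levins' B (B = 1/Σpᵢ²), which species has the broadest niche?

morphospecies II

Convert percentages to proportions (divide by 100).
Σp_IVᵢ² = 0.49² + 0.24² + 0.05² + 0.15² + 0.07² = 0.2401 + 0.0576 + 0.0025 + 0.0225 + 0.0049 = 0.3276
B_IV = 1 / 0.3276 = 3.0525
Σp_IIᵢ² = 0.22² + 0.26² + 0.25² + 0.15² + 0.12² = 0.0484 + 0.0676 + 0.0625 + 0.0225 + 0.0144 = 0.2154
B_II = 1 / 0.2154 = 4.6425
Σp_Iᵢ² = 0.36² + 0.09² + 0.31² + 0.02² + 0.22² = 0.1296 + 0.0081 + 0.0961 + 0.0004 + 0.0484 = 0.2826
B_I = 1 / 0.2826 = 3.5386
Highest B → broadest niche (most generalist): morphospecies II (B = 4.64).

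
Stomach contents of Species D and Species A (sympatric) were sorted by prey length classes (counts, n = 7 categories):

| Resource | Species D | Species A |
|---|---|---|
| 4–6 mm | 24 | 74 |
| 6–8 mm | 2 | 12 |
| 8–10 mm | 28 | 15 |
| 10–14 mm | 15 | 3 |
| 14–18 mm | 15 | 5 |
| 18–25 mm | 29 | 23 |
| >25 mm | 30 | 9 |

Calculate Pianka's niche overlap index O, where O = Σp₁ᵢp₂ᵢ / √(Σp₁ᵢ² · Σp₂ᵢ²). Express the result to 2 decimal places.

0.68

Proportions for Species D (n=143): 24/143=0.1678, 2/143=0.0140, 28/143=0.1958, 15/143=0.1049, 15/143=0.1049, 29/143=0.2028, 30/143=0.2098
Proportions for Species A (n=141): 74/141=0.5248, 12/141=0.0851, 15/141=0.1064, 3/141=0.0213, 5/141=0.0355, 23/141=0.1631, 9/141=0.0638
Σ p₁ᵢp₂ᵢ = 0.088061 + 0.001191 + 0.020833 + 0.002234 + 0.003724 + 0.033077 + 0.013385 = 0.162505
Σp_1ᵢ² = 0.1678² + 0.0140² + 0.1958² + 0.1049² + 0.1049² + 0.2028² + 0.2098² = 0.028157 + 0.000196 + 0.038338 + 0.011004 + 0.011004 + 0.041128 + 0.044016 = 0.173843
Σp_2ᵢ² = 0.5248² + 0.0851² + 0.1064² + 0.0213² + 0.0355² + 0.1631² + 0.0638² = 0.275415 + 0.007242 + 0.011321 + 0.000454 + 0.001260 + 0.026602 + 0.004070 = 0.326364
O = 0.162505 / √(0.173843 × 0.326364) = 0.162505 / 0.2381934 = 0.6822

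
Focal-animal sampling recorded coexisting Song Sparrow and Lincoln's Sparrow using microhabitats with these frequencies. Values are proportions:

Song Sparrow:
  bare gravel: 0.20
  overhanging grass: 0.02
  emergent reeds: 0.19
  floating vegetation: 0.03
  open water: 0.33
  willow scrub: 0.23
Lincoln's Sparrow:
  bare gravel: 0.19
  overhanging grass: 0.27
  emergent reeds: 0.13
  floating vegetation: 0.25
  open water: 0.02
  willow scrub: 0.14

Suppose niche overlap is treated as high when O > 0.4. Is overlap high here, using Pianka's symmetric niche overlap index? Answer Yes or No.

Σ p₁ᵢp₂ᵢ = 0.0380 + 0.0054 + 0.0247 + 0.0075 + 0.0066 + 0.0322 = 0.1144
Σp_1ᵢ² = 0.20² + 0.02² + 0.19² + 0.03² + 0.33² + 0.23² = 0.0400 + 0.0004 + 0.0361 + 0.0009 + 0.1089 + 0.0529 = 0.2392
Σp_2ᵢ² = 0.19² + 0.27² + 0.13² + 0.25² + 0.02² + 0.14² = 0.0361 + 0.0729 + 0.0169 + 0.0625 + 0.0004 + 0.0196 = 0.2084
O = 0.1144 / √(0.2392 × 0.2084) = 0.1144 / 0.22327 = 0.5124
O = 0.5124 > 0.4 → Yes.

Yes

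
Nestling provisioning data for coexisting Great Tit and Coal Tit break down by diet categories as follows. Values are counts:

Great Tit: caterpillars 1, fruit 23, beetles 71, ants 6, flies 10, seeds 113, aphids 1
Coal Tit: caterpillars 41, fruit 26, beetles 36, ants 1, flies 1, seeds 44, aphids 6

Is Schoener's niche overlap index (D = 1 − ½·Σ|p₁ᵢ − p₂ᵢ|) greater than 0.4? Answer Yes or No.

Yes

Proportions for Great Tit (n=225): 1/225=0.0044, 23/225=0.1022, 71/225=0.3156, 6/225=0.0267, 10/225=0.0444, 113/225=0.5022, 1/225=0.0044
Proportions for Coal Tit (n=155): 41/155=0.2645, 26/155=0.1677, 36/155=0.2323, 1/155=0.0065, 1/155=0.0065, 44/155=0.2839, 6/155=0.0387
Σ|p₁ᵢ − p₂ᵢ| = 0.2601 + 0.0655 + 0.0833 + 0.0202 + 0.0379 + 0.2183 + 0.0343 = 0.7196
D = 1 − ½ × 0.7196 = 1 − 0.35980 = 0.64020
D = 0.64020 > 0.4 → Yes.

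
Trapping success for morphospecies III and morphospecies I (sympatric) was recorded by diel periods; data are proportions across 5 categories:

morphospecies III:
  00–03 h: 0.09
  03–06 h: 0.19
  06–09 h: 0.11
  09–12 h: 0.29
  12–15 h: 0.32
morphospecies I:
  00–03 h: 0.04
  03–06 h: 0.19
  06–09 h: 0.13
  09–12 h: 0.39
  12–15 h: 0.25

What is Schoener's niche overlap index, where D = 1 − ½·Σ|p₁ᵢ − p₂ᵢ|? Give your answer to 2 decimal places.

0.88

Σ|p₁ᵢ − p₂ᵢ| = 0.05 + 0.00 + 0.02 + 0.10 + 0.07 = 0.24
D = 1 − ½ × 0.24 = 1 − 0.120 = 0.8800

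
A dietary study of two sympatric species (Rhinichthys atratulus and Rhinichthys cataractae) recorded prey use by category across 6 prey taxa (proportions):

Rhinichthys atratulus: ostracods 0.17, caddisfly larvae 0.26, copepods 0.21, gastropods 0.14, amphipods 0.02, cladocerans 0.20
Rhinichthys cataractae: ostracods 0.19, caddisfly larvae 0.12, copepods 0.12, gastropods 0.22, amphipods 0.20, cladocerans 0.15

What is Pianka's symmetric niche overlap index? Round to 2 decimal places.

Σ p₁ᵢp₂ᵢ = 0.0323 + 0.0312 + 0.0252 + 0.0308 + 0.0040 + 0.0300 = 0.1535
Σp_1ᵢ² = 0.17² + 0.26² + 0.21² + 0.14² + 0.02² + 0.20² = 0.0289 + 0.0676 + 0.0441 + 0.0196 + 0.0004 + 0.0400 = 0.2006
Σp_2ᵢ² = 0.19² + 0.12² + 0.12² + 0.22² + 0.20² + 0.15² = 0.0361 + 0.0144 + 0.0144 + 0.0484 + 0.0400 + 0.0225 = 0.1758
O = 0.1535 / √(0.2006 × 0.1758) = 0.1535 / 0.18779 = 0.8174

0.82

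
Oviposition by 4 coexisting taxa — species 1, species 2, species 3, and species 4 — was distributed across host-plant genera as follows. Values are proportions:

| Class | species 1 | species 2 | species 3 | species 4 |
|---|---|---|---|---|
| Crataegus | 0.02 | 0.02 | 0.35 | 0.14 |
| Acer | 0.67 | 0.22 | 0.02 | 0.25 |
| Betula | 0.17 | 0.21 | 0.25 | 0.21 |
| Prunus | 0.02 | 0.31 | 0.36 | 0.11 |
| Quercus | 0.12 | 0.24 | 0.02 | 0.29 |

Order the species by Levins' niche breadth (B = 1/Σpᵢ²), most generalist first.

Σp_1ᵢ² = 0.02² + 0.67² + 0.17² + 0.02² + 0.12² = 0.0004 + 0.4489 + 0.0289 + 0.0004 + 0.0144 = 0.4930
B_1 = 1 / 0.4930 = 2.0284
Σp_2ᵢ² = 0.02² + 0.22² + 0.21² + 0.31² + 0.24² = 0.0004 + 0.0484 + 0.0441 + 0.0961 + 0.0576 = 0.2466
B_2 = 1 / 0.2466 = 4.0552
Σp_3ᵢ² = 0.35² + 0.02² + 0.25² + 0.36² + 0.02² = 0.1225 + 0.0004 + 0.0625 + 0.1296 + 0.0004 = 0.3154
B_3 = 1 / 0.3154 = 3.1706
Σp_4ᵢ² = 0.14² + 0.25² + 0.21² + 0.11² + 0.29² = 0.0196 + 0.0625 + 0.0441 + 0.0121 + 0.0841 = 0.2224
B_4 = 1 / 0.2224 = 4.4964
Ranking by B (broadest → narrowest): species 4 (4.50) > species 2 (4.06) > species 3 (3.17) > species 1 (2.03)

species 4 > species 2 > species 3 > species 1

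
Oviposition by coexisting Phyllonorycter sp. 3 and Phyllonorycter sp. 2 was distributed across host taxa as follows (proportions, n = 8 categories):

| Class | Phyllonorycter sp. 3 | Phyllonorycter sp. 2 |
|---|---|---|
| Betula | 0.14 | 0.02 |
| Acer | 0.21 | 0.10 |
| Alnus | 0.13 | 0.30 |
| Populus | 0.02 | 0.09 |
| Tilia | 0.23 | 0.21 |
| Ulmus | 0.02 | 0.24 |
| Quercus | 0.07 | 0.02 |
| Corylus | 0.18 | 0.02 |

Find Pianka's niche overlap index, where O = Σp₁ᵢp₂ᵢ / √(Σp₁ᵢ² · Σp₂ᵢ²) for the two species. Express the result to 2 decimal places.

Σ p₁ᵢp₂ᵢ = 0.0028 + 0.0210 + 0.0390 + 0.0018 + 0.0483 + 0.0048 + 0.0014 + 0.0036 = 0.1227
Σp_1ᵢ² = 0.14² + 0.21² + 0.13² + 0.02² + 0.23² + 0.02² + 0.07² + 0.18² = 0.0196 + 0.0441 + 0.0169 + 0.0004 + 0.0529 + 0.0004 + 0.0049 + 0.0324 = 0.1716
Σp_2ᵢ² = 0.02² + 0.10² + 0.30² + 0.09² + 0.21² + 0.24² + 0.02² + 0.02² = 0.0004 + 0.0100 + 0.0900 + 0.0081 + 0.0441 + 0.0576 + 0.0004 + 0.0004 = 0.2110
O = 0.1227 / √(0.1716 × 0.2110) = 0.1227 / 0.19028 = 0.6448

0.64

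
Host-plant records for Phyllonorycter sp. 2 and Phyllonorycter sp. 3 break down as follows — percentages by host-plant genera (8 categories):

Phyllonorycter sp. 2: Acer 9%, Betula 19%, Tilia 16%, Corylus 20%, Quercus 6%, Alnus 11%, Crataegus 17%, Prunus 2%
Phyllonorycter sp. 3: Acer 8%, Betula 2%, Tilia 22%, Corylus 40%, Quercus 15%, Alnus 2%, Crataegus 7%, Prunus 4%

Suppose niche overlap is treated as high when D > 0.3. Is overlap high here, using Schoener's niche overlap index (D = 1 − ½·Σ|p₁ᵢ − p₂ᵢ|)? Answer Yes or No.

Convert percentages to proportions (divide by 100).
Σ|p₁ᵢ − p₂ᵢ| = 0.01 + 0.17 + 0.06 + 0.20 + 0.09 + 0.09 + 0.10 + 0.02 = 0.74
D = 1 − ½ × 0.74 = 1 − 0.370 = 0.6300
D = 0.6300 > 0.3 → Yes.

Yes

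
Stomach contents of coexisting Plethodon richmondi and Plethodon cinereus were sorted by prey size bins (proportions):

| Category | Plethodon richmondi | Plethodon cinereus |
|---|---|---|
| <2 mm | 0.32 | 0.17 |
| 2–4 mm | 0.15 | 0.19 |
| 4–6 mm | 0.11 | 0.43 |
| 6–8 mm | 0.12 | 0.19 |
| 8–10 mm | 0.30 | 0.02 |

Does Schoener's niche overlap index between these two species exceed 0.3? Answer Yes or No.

Σ|p₁ᵢ − p₂ᵢ| = 0.15 + 0.04 + 0.32 + 0.07 + 0.28 = 0.86
D = 1 − ½ × 0.86 = 1 − 0.430 = 0.5700
D = 0.5700 > 0.3 → Yes.

Yes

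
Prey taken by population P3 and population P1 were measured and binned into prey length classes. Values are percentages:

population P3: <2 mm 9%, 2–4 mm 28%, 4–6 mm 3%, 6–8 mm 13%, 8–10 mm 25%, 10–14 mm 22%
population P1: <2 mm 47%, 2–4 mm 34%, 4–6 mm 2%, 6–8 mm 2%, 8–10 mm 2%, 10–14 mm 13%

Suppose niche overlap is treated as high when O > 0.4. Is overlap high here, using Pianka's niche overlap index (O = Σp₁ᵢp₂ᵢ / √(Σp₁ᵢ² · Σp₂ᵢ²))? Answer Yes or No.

Yes

Convert percentages to proportions (divide by 100).
Σ p₁ᵢp₂ᵢ = 0.0423 + 0.0952 + 0.0006 + 0.0026 + 0.0050 + 0.0286 = 0.1743
Σp_1ᵢ² = 0.09² + 0.28² + 0.03² + 0.13² + 0.25² + 0.22² = 0.0081 + 0.0784 + 0.0009 + 0.0169 + 0.0625 + 0.0484 = 0.2152
Σp_2ᵢ² = 0.47² + 0.34² + 0.02² + 0.02² + 0.02² + 0.13² = 0.2209 + 0.1156 + 0.0004 + 0.0004 + 0.0004 + 0.0169 = 0.3546
O = 0.1743 / √(0.2152 × 0.3546) = 0.1743 / 0.27624 = 0.6310
O = 0.6310 > 0.4 → Yes.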